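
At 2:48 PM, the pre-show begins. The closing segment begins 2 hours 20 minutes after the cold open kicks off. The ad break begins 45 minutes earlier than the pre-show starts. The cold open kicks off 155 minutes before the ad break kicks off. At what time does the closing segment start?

1:48 PM

The ad break starts at 2:48 PM − 45 min = 2:03 PM.
The cold open starts at 2:03 PM − 155 min = 11:28 AM.
The closing segment starts at 11:28 AM + 140 min = 1:48 PM.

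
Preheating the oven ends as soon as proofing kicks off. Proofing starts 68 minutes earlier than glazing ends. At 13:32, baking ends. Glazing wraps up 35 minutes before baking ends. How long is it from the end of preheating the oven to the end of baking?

Glazing ends at 13:32 − 35 min = 12:57.
Proofing starts at 12:57 − 68 min = 11:49.
So preheating the oven ends at 11:49.
From 11:49 to 13:32 is 1 h 43 min.

1 h 43 min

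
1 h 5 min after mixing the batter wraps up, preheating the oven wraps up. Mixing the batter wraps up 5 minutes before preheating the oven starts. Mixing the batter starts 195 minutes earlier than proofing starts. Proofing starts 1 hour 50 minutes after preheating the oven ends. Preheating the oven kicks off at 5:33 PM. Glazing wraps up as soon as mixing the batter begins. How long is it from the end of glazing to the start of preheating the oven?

25 minutes

Mixing the batter ends at 5:33 PM − 5 min = 5:28 PM.
Preheating the oven ends at 5:28 PM + 65 min = 6:33 PM.
Proofing starts at 6:33 PM + 110 min = 8:23 PM.
Mixing the batter starts at 8:23 PM − 195 min = 5:08 PM.
So glazing ends at 5:08 PM.
From 5:08 PM to 5:33 PM is 25 minutes.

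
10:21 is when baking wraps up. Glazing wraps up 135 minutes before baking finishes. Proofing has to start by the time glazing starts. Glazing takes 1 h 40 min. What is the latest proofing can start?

06:26

Glazing ends at 10:21 − 135 min = 08:06.
Glazing starts at 08:06 − 100 min = 06:26.
Proofing is bounded by glazing, so the latest it can start is 06:26.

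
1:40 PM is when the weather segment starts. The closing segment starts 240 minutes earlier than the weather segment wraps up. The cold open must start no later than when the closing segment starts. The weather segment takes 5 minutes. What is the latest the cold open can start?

The weather segment ends at 1:40 PM + 5 min = 1:45 PM.
The closing segment starts at 1:45 PM − 240 min = 9:45 AM.
The cold open is bounded by the closing segment, so the latest it can start is 9:45 AM.

9:45 AM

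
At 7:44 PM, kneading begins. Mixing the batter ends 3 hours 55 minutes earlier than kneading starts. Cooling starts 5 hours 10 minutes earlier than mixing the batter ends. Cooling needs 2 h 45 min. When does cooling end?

Mixing the batter ends at 7:44 PM − 235 min = 3:49 PM.
Cooling starts at 3:49 PM − 310 min = 10:39 AM.
Cooling ends at 10:39 AM + 165 min = 1:24 PM.

1:24 PM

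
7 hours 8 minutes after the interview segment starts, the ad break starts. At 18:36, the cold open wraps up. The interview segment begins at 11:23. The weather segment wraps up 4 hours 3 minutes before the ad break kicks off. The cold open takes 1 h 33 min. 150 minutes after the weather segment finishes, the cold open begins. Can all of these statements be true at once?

The ad break starts at 11:23 + 428 min = 18:31.
The weather segment ends at 18:31 − 243 min = 14:28.
The cold open starts at 14:28 + 150 min = 16:58.
The cold open ends at 16:58 + 93 min = 18:31.
But the cold open is also said to end at 18:36 — a 5-minute conflict.

No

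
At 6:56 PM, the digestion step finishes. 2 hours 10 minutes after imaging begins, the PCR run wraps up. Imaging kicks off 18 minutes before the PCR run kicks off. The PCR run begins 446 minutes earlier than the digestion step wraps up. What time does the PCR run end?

The PCR run starts at 6:56 PM − 446 min = 11:30 AM.
Imaging starts at 11:30 AM − 18 min = 11:12 AM.
The PCR run ends at 11:12 AM + 130 min = 1:22 PM.

1:22 PM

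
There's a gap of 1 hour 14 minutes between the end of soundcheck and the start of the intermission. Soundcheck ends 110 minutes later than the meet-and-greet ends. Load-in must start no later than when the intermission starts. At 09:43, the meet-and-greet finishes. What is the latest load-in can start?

12:47

Soundcheck ends at 09:43 + 110 min = 11:33.
The intermission starts at 11:33 + 74 min = 12:47.
Load-in is bounded by the intermission, so the latest it can start is 12:47.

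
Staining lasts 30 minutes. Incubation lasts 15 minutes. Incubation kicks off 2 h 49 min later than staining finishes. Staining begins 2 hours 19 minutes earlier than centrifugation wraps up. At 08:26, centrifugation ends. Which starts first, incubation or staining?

staining

Staining starts at 08:26 − 139 min = 06:07.
Staining ends at 06:07 + 30 min = 06:37.
Incubation starts at 06:37 + 169 min = 09:26.
Incubation starts at 09:26 and staining starts at 06:07, so staining is first.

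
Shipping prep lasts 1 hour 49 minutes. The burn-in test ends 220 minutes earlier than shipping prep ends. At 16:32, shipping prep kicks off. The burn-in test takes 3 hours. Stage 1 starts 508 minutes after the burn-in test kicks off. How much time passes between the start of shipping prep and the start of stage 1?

217 minutes

Shipping prep ends at 16:32 + 109 min = 18:21.
The burn-in test ends at 18:21 − 220 min = 14:41.
The burn-in test starts at 14:41 − 180 min = 11:41.
Stage 1 starts at 11:41 + 508 min = 20:09.
From 16:32 to 20:09 is 217 minutes.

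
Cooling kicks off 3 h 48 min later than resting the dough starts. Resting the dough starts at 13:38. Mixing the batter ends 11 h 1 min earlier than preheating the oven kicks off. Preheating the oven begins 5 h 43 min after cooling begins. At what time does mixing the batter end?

12:08

Cooling starts at 13:38 + 228 min = 17:26.
Preheating the oven starts at 17:26 + 343 min = 23:09.
Mixing the batter ends at 23:09 − 661 min = 12:08.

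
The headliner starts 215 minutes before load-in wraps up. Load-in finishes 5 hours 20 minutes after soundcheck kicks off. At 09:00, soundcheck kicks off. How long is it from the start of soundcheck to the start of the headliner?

1 h 45 min

Load-in ends at 09:00 + 320 min = 14:20.
The headliner starts at 14:20 − 215 min = 10:45.
From 09:00 to 10:45 is 1 h 45 min.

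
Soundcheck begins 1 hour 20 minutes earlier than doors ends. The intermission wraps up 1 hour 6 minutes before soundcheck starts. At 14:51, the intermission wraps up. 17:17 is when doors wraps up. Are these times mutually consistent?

Yes

Soundcheck starts at 17:17 − 80 min = 15:57.
The intermission ends at 15:57 − 66 min = 14:51.
That matches the stated 14:51, so the schedule is consistent.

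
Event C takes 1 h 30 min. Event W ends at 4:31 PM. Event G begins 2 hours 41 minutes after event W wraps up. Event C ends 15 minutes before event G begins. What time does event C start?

5:27 PM

Event G starts at 4:31 PM + 161 min = 7:12 PM.
Event C ends at 7:12 PM − 15 min = 6:57 PM.
Event C starts at 6:57 PM − 90 min = 5:27 PM.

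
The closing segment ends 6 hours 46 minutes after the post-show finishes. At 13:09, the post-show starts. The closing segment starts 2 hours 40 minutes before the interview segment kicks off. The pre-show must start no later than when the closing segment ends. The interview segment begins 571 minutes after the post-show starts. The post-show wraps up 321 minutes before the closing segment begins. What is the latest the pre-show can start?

21:25

The interview segment starts at 13:09 + 571 min = 22:40.
The closing segment starts at 22:40 − 160 min = 20:00.
The post-show ends at 20:00 − 321 min = 14:39.
The closing segment ends at 14:39 + 406 min = 21:25.
The pre-show is bounded by the closing segment, so the latest it can start is 21:25.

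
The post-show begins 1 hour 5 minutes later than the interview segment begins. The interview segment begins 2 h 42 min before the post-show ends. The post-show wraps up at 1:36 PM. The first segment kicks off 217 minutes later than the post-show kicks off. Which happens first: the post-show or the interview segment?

the interview segment

The interview segment starts at 1:36 PM − 162 min = 10:54 AM.
The post-show starts at 10:54 AM + 65 min = 11:59 AM.
The post-show starts at 11:59 AM and the interview segment starts at 10:54 AM, so the interview segment is first.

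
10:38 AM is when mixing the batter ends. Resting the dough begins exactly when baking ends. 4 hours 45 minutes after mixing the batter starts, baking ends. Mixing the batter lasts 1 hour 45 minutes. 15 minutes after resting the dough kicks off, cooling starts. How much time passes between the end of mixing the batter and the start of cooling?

Mixing the batter starts at 10:38 AM − 105 min = 8:53 AM.
Baking ends at 8:53 AM + 285 min = 1:38 PM.
So resting the dough starts at 1:38 PM.
Cooling starts at 1:38 PM + 15 min = 1:53 PM.
From 10:38 AM to 1:53 PM is 3 h 15 min.

3 h 15 min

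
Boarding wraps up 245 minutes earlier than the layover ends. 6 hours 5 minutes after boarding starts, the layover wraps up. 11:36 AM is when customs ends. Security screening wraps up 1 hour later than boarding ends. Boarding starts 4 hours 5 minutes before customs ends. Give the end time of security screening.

Boarding starts at 11:36 AM − 245 min = 7:31 AM.
The layover ends at 7:31 AM + 365 min = 1:36 PM.
Boarding ends at 1:36 PM − 245 min = 9:31 AM.
Security screening ends at 9:31 AM + 60 min = 10:31 AM.

10:31 AM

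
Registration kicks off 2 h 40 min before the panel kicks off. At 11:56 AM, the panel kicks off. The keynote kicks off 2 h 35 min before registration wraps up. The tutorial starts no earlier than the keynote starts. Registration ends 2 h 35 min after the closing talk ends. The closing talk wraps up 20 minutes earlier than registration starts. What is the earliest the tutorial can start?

Registration starts at 11:56 AM − 160 min = 9:16 AM.
The closing talk ends at 9:16 AM − 20 min = 8:56 AM.
Registration ends at 8:56 AM + 155 min = 11:31 AM.
The keynote starts at 11:31 AM − 155 min = 8:56 AM.
The tutorial is bounded by the keynote, so the earliest it can start is 8:56 AM.

8:56 AM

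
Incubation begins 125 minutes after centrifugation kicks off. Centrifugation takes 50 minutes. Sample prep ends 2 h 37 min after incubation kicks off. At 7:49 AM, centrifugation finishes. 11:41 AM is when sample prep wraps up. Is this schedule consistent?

Centrifugation starts at 7:49 AM − 50 min = 6:59 AM.
Incubation starts at 6:59 AM + 125 min = 9:04 AM.
Sample prep ends at 9:04 AM + 157 min = 11:41 AM.
That matches the stated 11:41 AM, so the schedule is consistent.

Yes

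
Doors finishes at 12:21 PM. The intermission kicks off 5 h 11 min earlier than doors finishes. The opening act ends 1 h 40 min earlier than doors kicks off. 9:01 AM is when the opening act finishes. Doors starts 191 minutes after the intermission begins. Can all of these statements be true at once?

The intermission starts at 12:21 PM − 311 min = 7:10 AM.
Doors starts at 7:10 AM + 191 min = 10:21 AM.
The opening act ends at 10:21 AM − 100 min = 8:41 AM.
But the opening act is also said to end at 9:01 AM — a 20-minute conflict.

No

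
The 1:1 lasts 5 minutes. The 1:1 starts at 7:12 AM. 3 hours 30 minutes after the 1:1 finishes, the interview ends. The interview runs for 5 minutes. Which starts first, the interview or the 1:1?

The 1:1 ends at 7:12 AM + 5 min = 7:17 AM.
The interview ends at 7:17 AM + 210 min = 10:47 AM.
The interview starts at 10:47 AM − 5 min = 10:42 AM.
The interview starts at 10:42 AM and the 1:1 starts at 7:12 AM, so the 1:1 is first.

the 1:1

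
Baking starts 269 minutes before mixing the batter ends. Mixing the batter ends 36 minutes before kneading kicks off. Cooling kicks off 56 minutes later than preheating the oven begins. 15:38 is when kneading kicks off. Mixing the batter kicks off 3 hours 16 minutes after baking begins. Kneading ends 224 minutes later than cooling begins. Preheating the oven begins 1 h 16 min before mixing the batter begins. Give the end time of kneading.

17:13

Mixing the batter ends at 15:38 − 36 min = 15:02.
Baking starts at 15:02 − 269 min = 10:33.
Mixing the batter starts at 10:33 + 196 min = 13:49.
Preheating the oven starts at 13:49 − 76 min = 12:33.
Cooling starts at 12:33 + 56 min = 13:29.
Kneading ends at 13:29 + 224 min = 17:13.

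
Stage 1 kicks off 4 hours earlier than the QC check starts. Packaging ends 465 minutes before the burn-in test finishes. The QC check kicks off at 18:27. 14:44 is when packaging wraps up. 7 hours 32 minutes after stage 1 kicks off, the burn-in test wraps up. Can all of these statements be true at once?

Stage 1 starts at 18:27 − 240 min = 14:27.
The burn-in test ends at 14:27 + 452 min = 21:59.
Packaging ends at 21:59 − 465 min = 14:14.
But packaging is also said to end at 14:44 — a 30-minute conflict.

No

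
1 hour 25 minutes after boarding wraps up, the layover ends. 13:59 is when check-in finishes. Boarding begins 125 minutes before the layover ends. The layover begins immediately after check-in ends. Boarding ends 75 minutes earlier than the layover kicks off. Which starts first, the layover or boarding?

boarding

The layover starts at 13:59.
Boarding ends at 13:59 − 75 min = 12:44.
The layover ends at 12:44 + 85 min = 14:09.
Boarding starts at 14:09 − 125 min = 12:04.
The layover starts at 13:59 and boarding starts at 12:04, so boarding is first.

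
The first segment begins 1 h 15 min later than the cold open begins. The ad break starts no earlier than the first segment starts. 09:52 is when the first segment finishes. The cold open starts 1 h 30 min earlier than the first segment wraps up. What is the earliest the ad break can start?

The cold open starts at 09:52 − 90 min = 08:22.
The first segment starts at 08:22 + 75 min = 09:37.
The ad break is bounded by the first segment, so the earliest it can start is 09:37.

09:37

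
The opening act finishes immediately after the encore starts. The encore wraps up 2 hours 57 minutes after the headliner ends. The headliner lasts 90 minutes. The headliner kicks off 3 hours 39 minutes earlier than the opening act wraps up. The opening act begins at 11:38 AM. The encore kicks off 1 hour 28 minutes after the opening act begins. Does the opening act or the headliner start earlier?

the headliner

The encore starts at 11:38 AM + 88 min = 1:06 PM.
So the opening act ends at 1:06 PM.
The headliner starts at 1:06 PM − 219 min = 9:27 AM.
The opening act starts at 11:38 AM and the headliner starts at 9:27 AM, so the headliner is first.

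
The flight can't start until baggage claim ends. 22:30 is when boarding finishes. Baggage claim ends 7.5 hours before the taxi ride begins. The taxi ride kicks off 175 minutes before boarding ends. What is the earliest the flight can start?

12:05

The taxi ride starts at 22:30 − 175 min = 19:35.
Baggage claim ends at 19:35 − 450 min = 12:05.
The flight is bounded by baggage claim, so the earliest it can start is 12:05.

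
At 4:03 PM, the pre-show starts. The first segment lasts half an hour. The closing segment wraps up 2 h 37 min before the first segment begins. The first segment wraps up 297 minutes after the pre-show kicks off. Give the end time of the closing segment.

5:53 PM

The first segment ends at 4:03 PM + 297 min = 9:00 PM.
The first segment starts at 9:00 PM − 30 min = 8:30 PM.
The closing segment ends at 8:30 PM − 157 min = 5:53 PM.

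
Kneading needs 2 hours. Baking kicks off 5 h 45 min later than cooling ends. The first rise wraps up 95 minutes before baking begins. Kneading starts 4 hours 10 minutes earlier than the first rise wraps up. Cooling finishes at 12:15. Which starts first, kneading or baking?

kneading

Baking starts at 12:15 + 345 min = 18:00.
The first rise ends at 18:00 − 95 min = 16:25.
Kneading starts at 16:25 − 250 min = 12:15.
Kneading starts at 12:15 and baking starts at 18:00, so kneading is first.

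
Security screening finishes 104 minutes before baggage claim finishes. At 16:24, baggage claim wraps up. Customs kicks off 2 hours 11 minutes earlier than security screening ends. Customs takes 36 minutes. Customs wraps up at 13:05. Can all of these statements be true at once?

Security screening ends at 16:24 − 104 min = 14:40.
Customs starts at 14:40 − 131 min = 12:29.
Customs ends at 12:29 + 36 min = 13:05.
That matches the stated 13:05, so the schedule is consistent.

Yes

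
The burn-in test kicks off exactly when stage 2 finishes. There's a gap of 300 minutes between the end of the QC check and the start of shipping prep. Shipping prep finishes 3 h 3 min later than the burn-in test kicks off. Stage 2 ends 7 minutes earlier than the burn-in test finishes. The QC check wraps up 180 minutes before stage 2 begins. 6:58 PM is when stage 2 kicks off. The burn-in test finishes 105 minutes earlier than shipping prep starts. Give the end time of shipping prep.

The QC check ends at 6:58 PM − 180 min = 3:58 PM.
Shipping prep starts at 3:58 PM + 300 min = 8:58 PM.
The burn-in test ends at 8:58 PM − 105 min = 7:13 PM.
Stage 2 ends at 7:13 PM − 7 min = 7:06 PM.
So the burn-in test starts at 7:06 PM.
Shipping prep ends at 7:06 PM + 183 min = 10:09 PM.

10:09 PM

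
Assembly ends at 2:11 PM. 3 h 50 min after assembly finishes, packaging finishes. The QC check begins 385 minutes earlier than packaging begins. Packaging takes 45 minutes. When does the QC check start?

Packaging ends at 2:11 PM + 230 min = 6:01 PM.
Packaging starts at 6:01 PM − 45 min = 5:16 PM.
The QC check starts at 5:16 PM − 385 min = 10:51 AM.

10:51 AM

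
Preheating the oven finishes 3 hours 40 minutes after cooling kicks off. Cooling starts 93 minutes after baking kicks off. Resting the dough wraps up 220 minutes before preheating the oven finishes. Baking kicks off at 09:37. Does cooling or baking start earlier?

baking

Cooling starts at 09:37 + 93 min = 11:10.
Cooling starts at 11:10 and baking starts at 09:37, so baking is first.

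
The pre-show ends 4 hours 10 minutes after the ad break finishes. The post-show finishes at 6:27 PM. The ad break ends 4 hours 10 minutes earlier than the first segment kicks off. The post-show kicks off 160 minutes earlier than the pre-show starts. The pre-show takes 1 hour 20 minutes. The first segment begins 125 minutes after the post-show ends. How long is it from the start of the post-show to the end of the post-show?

115 minutes

The first segment starts at 6:27 PM + 125 min = 8:32 PM.
The ad break ends at 8:32 PM − 250 min = 4:22 PM.
The pre-show ends at 4:22 PM + 250 min = 8:32 PM.
The pre-show starts at 8:32 PM − 80 min = 7:12 PM.
The post-show starts at 7:12 PM − 160 min = 4:32 PM.
From 4:32 PM to 6:27 PM is 115 minutes.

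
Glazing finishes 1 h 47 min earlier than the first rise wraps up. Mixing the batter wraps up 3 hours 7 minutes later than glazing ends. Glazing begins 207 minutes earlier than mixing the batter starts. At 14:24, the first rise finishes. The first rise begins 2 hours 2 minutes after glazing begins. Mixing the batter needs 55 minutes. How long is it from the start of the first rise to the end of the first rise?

an hour

Glazing ends at 14:24 − 107 min = 12:37.
Mixing the batter ends at 12:37 + 187 min = 15:44.
Mixing the batter starts at 15:44 − 55 min = 14:49.
Glazing starts at 14:49 − 207 min = 11:22.
The first rise starts at 11:22 + 122 min = 13:24.
From 13:24 to 14:24 is an hour.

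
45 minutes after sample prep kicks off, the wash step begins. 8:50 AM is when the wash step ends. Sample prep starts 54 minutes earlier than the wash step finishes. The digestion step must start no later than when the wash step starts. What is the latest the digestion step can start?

8:41 AM

Sample prep starts at 8:50 AM − 54 min = 7:56 AM.
The wash step starts at 7:56 AM + 45 min = 8:41 AM.
The digestion step is bounded by the wash step, so the latest it can start is 8:41 AM.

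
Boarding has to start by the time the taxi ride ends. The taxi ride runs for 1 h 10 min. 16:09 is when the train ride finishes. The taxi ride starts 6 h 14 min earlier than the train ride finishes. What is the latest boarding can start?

The taxi ride starts at 16:09 − 374 min = 09:55.
The taxi ride ends at 09:55 + 70 min = 11:05.
Boarding is bounded by the taxi ride, so the latest it can start is 11:05.

11:05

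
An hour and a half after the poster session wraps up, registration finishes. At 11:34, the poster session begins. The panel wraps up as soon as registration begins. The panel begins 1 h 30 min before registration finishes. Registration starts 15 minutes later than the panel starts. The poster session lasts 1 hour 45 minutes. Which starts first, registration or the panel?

the panel

The poster session ends at 11:34 + 105 min = 13:19.
Registration ends at 13:19 + 90 min = 14:49.
The panel starts at 14:49 − 90 min = 13:19.
Registration starts at 13:19 + 15 min = 13:34.
Registration starts at 13:34 and the panel starts at 13:19, so the panel is first.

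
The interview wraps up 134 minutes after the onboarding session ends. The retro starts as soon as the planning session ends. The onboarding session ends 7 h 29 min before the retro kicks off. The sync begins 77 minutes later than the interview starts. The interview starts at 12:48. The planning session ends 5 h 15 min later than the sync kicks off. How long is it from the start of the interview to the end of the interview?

The sync starts at 12:48 + 77 min = 14:05.
The planning session ends at 14:05 + 315 min = 19:20.
So the retro starts at 19:20.
The onboarding session ends at 19:20 − 449 min = 11:51.
The interview ends at 11:51 + 134 min = 14:05.
From 12:48 to 14:05 is 1 hour 17 minutes.

1 hour 17 minutes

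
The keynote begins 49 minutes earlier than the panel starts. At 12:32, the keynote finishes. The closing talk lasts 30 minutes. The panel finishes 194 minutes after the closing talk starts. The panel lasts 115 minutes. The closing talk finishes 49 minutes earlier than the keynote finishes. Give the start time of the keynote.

11:43

The closing talk ends at 12:32 − 49 min = 11:43.
The closing talk starts at 11:43 − 30 min = 11:13.
The panel ends at 11:13 + 194 min = 14:27.
The panel starts at 14:27 − 115 min = 12:32.
The keynote starts at 12:32 − 49 min = 11:43.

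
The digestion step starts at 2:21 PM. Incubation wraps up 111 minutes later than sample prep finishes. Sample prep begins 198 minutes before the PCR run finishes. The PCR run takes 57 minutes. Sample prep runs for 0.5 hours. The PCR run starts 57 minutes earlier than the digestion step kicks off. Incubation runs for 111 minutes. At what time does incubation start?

The PCR run starts at 2:21 PM − 57 min = 1:24 PM.
The PCR run ends at 1:24 PM + 57 min = 2:21 PM.
Sample prep starts at 2:21 PM − 198 min = 11:03 AM.
Sample prep ends at 11:03 AM + 30 min = 11:33 AM.
Incubation ends at 11:33 AM + 111 min = 1:24 PM.
Incubation starts at 1:24 PM − 111 min = 11:33 AM.

11:33 AM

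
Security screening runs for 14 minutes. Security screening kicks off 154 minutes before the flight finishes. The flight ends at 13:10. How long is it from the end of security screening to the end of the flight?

2 h 20 min

Security screening starts at 13:10 − 154 min = 10:36.
Security screening ends at 10:36 + 14 min = 10:50.
From 10:50 to 13:10 is 2 h 20 min.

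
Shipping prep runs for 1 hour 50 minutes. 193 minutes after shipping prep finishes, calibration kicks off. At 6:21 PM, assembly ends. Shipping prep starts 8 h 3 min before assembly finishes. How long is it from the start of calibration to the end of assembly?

180 minutes

Shipping prep starts at 6:21 PM − 483 min = 10:18 AM.
Shipping prep ends at 10:18 AM + 110 min = 12:08 PM.
Calibration starts at 12:08 PM + 193 min = 3:21 PM.
From 3:21 PM to 6:21 PM is 180 minutes.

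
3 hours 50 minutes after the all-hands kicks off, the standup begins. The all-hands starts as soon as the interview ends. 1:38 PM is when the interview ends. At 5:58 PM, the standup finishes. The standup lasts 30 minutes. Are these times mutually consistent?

Yes

The all-hands starts at 1:38 PM.
The standup starts at 1:38 PM + 230 min = 5:28 PM.
The standup ends at 5:28 PM + 30 min = 5:58 PM.
That matches the stated 5:58 PM, so the schedule is consistent.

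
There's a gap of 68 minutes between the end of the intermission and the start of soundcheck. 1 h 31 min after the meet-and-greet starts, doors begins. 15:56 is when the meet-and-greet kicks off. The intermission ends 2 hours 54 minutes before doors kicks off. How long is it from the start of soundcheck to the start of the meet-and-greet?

Doors starts at 15:56 + 91 min = 17:27.
The intermission ends at 17:27 − 174 min = 14:33.
Soundcheck starts at 14:33 + 68 min = 15:41.
From 15:41 to 15:56 is 15 minutes.

15 minutes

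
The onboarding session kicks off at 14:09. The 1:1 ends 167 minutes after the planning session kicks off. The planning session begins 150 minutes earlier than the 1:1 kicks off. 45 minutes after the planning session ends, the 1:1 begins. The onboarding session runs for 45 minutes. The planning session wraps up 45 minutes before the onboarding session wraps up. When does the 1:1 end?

15:11

The onboarding session ends at 14:09 + 45 min = 14:54.
The planning session ends at 14:54 − 45 min = 14:09.
The 1:1 starts at 14:09 + 45 min = 14:54.
The planning session starts at 14:54 − 150 min = 12:24.
The 1:1 ends at 12:24 + 167 min = 15:11.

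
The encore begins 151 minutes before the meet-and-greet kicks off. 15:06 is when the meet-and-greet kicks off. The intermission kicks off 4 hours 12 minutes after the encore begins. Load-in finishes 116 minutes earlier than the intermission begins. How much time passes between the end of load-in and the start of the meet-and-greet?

The encore starts at 15:06 − 151 min = 12:35.
The intermission starts at 12:35 + 252 min = 16:47.
Load-in ends at 16:47 − 116 min = 14:51.
From 14:51 to 15:06 is 15 minutes.

15 minutes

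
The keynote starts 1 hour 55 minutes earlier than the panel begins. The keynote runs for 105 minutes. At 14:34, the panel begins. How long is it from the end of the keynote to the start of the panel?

10 minutes

The keynote starts at 14:34 − 115 min = 12:39.
The keynote ends at 12:39 + 105 min = 14:24.
From 14:24 to 14:34 is 10 minutes.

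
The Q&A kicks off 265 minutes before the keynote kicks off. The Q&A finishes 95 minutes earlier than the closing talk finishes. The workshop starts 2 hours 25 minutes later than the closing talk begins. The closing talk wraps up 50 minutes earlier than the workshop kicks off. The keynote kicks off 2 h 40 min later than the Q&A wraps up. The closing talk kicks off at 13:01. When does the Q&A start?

11:16

The workshop starts at 13:01 + 145 min = 15:26.
The closing talk ends at 15:26 − 50 min = 14:36.
The Q&A ends at 14:36 − 95 min = 13:01.
The keynote starts at 13:01 + 160 min = 15:41.
The Q&A starts at 15:41 − 265 min = 11:16.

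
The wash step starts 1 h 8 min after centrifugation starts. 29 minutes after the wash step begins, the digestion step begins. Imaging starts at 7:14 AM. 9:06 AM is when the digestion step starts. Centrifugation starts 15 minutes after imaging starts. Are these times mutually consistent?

Yes

Centrifugation starts at 7:14 AM + 15 min = 7:29 AM.
The wash step starts at 7:29 AM + 68 min = 8:37 AM.
The digestion step starts at 8:37 AM + 29 min = 9:06 AM.
That matches the stated 9:06 AM, so the schedule is consistent.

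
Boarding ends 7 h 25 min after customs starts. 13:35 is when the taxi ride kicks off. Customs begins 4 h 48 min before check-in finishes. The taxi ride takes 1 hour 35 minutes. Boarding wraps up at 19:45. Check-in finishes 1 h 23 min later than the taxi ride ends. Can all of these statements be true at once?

The taxi ride ends at 13:35 + 95 min = 15:10.
Check-in ends at 15:10 + 83 min = 16:33.
Customs starts at 16:33 − 288 min = 11:45.
Boarding ends at 11:45 + 445 min = 19:10.
But boarding is also said to end at 19:45 — a 35-minute conflict.

No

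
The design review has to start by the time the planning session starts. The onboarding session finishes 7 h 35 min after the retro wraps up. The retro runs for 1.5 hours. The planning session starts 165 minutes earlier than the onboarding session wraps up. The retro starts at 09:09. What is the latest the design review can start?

The retro ends at 09:09 + 90 min = 10:39.
The onboarding session ends at 10:39 + 455 min = 18:14.
The planning session starts at 18:14 − 165 min = 15:29.
The design review is bounded by the planning session, so the latest it can start is 15:29.

15:29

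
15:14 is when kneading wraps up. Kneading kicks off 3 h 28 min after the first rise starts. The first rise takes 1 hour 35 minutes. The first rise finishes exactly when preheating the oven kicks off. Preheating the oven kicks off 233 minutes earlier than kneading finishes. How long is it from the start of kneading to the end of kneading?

two hours

Preheating the oven starts at 15:14 − 233 min = 11:21.
So the first rise ends at 11:21.
The first rise starts at 11:21 − 95 min = 09:46.
Kneading starts at 09:46 + 208 min = 13:14.
From 13:14 to 15:14 is two hours.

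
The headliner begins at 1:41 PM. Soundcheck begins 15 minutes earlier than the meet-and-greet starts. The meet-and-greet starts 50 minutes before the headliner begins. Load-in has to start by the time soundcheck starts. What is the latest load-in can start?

12:36 PM

The meet-and-greet starts at 1:41 PM − 50 min = 12:51 PM.
Soundcheck starts at 12:51 PM − 15 min = 12:36 PM.
Load-in is bounded by soundcheck, so the latest it can start is 12:36 PM.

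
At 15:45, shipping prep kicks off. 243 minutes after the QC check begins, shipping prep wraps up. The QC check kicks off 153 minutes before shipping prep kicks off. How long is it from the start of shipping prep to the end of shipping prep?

The QC check starts at 15:45 − 153 min = 13:12.
Shipping prep ends at 13:12 + 243 min = 17:15.
From 15:45 to 17:15 is 90 minutes.

90 minutes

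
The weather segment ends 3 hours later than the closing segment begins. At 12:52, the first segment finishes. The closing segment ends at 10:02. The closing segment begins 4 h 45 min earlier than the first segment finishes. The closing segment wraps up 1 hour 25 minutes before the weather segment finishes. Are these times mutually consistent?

The closing segment starts at 12:52 − 285 min = 08:07.
The weather segment ends at 08:07 + 180 min = 11:07.
The closing segment ends at 11:07 − 85 min = 09:42.
But the closing segment is also said to end at 10:02 — a 20-minute conflict.

No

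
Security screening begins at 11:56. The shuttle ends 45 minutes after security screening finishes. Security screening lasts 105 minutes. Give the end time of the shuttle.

14:26

Security screening ends at 11:56 + 105 min = 13:41.
The shuttle ends at 13:41 + 45 min = 14:26.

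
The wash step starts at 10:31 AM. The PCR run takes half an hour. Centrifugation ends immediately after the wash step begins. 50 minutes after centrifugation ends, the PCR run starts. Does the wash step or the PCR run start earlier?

the wash step

Centrifugation ends at 10:31 AM.
The PCR run starts at 10:31 AM + 50 min = 11:21 AM.
The wash step starts at 10:31 AM and the PCR run starts at 11:21 AM, so the wash step is first.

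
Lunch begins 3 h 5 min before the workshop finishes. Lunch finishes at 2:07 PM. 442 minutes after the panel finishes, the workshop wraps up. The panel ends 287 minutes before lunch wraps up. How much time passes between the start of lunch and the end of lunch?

The panel ends at 2:07 PM − 287 min = 9:20 AM.
The workshop ends at 9:20 AM + 442 min = 4:42 PM.
Lunch starts at 4:42 PM − 185 min = 1:37 PM.
From 1:37 PM to 2:07 PM is 0.5 hours.

0.5 hours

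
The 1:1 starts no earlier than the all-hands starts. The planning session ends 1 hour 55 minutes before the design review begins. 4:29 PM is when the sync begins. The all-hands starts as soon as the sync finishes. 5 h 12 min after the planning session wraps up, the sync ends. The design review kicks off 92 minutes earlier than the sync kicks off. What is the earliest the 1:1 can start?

6:14 PM

The design review starts at 4:29 PM − 92 min = 2:57 PM.
The planning session ends at 2:57 PM − 115 min = 1:02 PM.
The sync ends at 1:02 PM + 312 min = 6:14 PM.
So the all-hands starts at 6:14 PM.
The 1:1 is bounded by the all-hands, so the earliest it can start is 6:14 PM.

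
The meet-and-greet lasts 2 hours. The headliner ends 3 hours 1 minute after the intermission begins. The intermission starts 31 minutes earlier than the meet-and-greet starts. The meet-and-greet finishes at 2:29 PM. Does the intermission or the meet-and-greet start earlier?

the intermission

The meet-and-greet starts at 2:29 PM − 120 min = 12:29 PM.
The intermission starts at 12:29 PM − 31 min = 11:58 AM.
The intermission starts at 11:58 AM and the meet-and-greet starts at 12:29 PM, so the intermission is first.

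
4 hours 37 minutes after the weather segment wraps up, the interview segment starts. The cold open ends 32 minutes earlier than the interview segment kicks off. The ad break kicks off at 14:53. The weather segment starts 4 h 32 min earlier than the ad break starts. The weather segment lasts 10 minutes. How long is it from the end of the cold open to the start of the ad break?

The weather segment starts at 14:53 − 272 min = 10:21.
The weather segment ends at 10:21 + 10 min = 10:31.
The interview segment starts at 10:31 + 277 min = 15:08.
The cold open ends at 15:08 − 32 min = 14:36.
From 14:36 to 14:53 is 17 minutes.

17 minutes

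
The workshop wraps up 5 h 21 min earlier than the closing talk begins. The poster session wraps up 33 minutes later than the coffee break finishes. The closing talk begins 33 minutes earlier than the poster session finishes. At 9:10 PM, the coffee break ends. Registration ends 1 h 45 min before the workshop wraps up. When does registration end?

The poster session ends at 9:10 PM + 33 min = 9:43 PM.
The closing talk starts at 9:43 PM − 33 min = 9:10 PM.
The workshop ends at 9:10 PM − 321 min = 3:49 PM.
Registration ends at 3:49 PM − 105 min = 2:04 PM.

2:04 PM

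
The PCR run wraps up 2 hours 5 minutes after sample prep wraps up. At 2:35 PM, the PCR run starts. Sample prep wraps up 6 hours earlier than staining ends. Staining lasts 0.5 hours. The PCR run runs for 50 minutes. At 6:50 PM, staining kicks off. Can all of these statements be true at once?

Staining ends at 6:50 PM + 30 min = 7:20 PM.
Sample prep ends at 7:20 PM − 360 min = 1:20 PM.
The PCR run ends at 1:20 PM + 125 min = 3:25 PM.
The PCR run starts at 3:25 PM − 50 min = 2:35 PM.
That matches the stated 2:35 PM, so the schedule is consistent.

Yes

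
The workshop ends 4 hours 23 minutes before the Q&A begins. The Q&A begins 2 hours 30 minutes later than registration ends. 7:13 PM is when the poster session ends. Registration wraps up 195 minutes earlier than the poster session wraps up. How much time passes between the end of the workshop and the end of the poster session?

Registration ends at 7:13 PM − 195 min = 3:58 PM.
The Q&A starts at 3:58 PM + 150 min = 6:28 PM.
The workshop ends at 6:28 PM − 263 min = 2:05 PM.
From 2:05 PM to 7:13 PM is 308 minutes.

308 minutes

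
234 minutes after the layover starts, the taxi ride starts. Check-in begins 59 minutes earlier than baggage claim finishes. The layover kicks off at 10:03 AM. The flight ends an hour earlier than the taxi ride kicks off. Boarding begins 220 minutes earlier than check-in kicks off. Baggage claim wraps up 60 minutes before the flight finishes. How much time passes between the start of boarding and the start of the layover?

2 hours 45 minutes

The taxi ride starts at 10:03 AM + 234 min = 1:57 PM.
The flight ends at 1:57 PM − 60 min = 12:57 PM.
Baggage claim ends at 12:57 PM − 60 min = 11:57 AM.
Check-in starts at 11:57 AM − 59 min = 10:58 AM.
Boarding starts at 10:58 AM − 220 min = 7:18 AM.
From 7:18 AM to 10:03 AM is 2 hours 45 minutes.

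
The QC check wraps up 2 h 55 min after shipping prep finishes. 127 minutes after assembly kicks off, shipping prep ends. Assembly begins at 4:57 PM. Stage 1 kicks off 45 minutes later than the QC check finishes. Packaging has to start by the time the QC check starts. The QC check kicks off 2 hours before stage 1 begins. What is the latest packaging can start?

8:44 PM

Shipping prep ends at 4:57 PM + 127 min = 7:04 PM.
The QC check ends at 7:04 PM + 175 min = 9:59 PM.
Stage 1 starts at 9:59 PM + 45 min = 10:44 PM.
The QC check starts at 10:44 PM − 120 min = 8:44 PM.
Packaging is bounded by the QC check, so the latest it can start is 8:44 PM.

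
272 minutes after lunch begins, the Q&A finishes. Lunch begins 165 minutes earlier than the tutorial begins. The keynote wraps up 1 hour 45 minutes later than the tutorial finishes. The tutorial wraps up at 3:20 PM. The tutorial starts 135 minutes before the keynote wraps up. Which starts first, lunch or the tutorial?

lunch

The keynote ends at 3:20 PM + 105 min = 5:05 PM.
The tutorial starts at 5:05 PM − 135 min = 2:50 PM.
Lunch starts at 2:50 PM − 165 min = 12:05 PM.
Lunch starts at 12:05 PM and the tutorial starts at 2:50 PM, so lunch is first.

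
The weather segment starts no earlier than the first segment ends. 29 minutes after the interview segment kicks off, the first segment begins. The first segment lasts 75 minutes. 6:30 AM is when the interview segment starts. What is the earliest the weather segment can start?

The first segment starts at 6:30 AM + 29 min = 6:59 AM.
The first segment ends at 6:59 AM + 75 min = 8:14 AM.
The weather segment is bounded by the first segment, so the earliest it can start is 8:14 AM.

8:14 AM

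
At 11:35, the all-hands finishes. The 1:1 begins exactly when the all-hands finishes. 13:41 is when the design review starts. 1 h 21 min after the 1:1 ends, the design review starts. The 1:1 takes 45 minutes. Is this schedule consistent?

Yes

The 1:1 starts at 11:35.
The 1:1 ends at 11:35 + 45 min = 12:20.
The design review starts at 12:20 + 81 min = 13:41.
That matches the stated 13:41, so the schedule is consistent.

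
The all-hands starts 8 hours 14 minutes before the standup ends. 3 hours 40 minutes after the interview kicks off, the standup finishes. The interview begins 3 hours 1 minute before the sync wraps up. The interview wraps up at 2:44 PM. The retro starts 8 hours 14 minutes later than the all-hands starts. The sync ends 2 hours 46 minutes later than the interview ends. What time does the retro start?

6:09 PM

The sync ends at 2:44 PM + 166 min = 5:30 PM.
The interview starts at 5:30 PM − 181 min = 2:29 PM.
The standup ends at 2:29 PM + 220 min = 6:09 PM.
The all-hands starts at 6:09 PM − 494 min = 9:55 AM.
The retro starts at 9:55 AM + 494 min = 6:09 PM.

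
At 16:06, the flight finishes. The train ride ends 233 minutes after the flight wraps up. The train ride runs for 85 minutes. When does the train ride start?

The train ride ends at 16:06 + 233 min = 19:59.
The train ride starts at 19:59 − 85 min = 18:34.

18:34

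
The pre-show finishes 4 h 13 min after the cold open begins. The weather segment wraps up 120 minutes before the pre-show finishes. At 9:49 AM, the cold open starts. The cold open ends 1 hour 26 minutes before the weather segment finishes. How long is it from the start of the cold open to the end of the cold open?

47 minutes

The pre-show ends at 9:49 AM + 253 min = 2:02 PM.
The weather segment ends at 2:02 PM − 120 min = 12:02 PM.
The cold open ends at 12:02 PM − 86 min = 10:36 AM.
From 9:49 AM to 10:36 AM is 47 minutes.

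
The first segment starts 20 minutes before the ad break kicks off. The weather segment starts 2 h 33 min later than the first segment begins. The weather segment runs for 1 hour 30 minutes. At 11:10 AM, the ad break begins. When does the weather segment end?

The first segment starts at 11:10 AM − 20 min = 10:50 AM.
The weather segment starts at 10:50 AM + 153 min = 1:23 PM.
The weather segment ends at 1:23 PM + 90 min = 2:53 PM.

2:53 PM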